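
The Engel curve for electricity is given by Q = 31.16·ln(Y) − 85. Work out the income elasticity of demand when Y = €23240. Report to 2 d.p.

At Y = 23240: Q = 228.271.
dQ/dY = 31.16/Y = 0.00134079 at this income.
η = (dQ/dY)·(Y/Q) = 0.00134079 × (23240/228.271) = 0.14.

0.14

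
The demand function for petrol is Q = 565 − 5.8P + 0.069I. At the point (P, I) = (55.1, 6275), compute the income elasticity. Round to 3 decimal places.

0.638

At P = 55.1, I = 6275: Q = 678.395.
Holding P constant, ∂Q/∂I = 0.069.
η_I = (∂Q/∂I)·(I/Q) = 0.069 × (6275/678.395) = 0.638.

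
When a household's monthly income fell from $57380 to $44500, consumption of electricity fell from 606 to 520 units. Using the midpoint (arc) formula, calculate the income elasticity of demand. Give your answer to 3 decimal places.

ΔQ = 520 − 606 = -86; midpoint Q̄ = (606 + 520)/2 = 563.
ΔI = 44500 − 57380 = -12880; midpoint Ī = (57380 + 44500)/2 = 50940.
η = (ΔQ/Q̄) ÷ (ΔI/Ī) = (-86/563) ÷ (-12880/50940) = 0.604.

0.604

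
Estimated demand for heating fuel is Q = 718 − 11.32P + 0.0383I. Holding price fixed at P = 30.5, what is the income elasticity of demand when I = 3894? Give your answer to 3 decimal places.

0.286

At P = 30.5, I = 3894: Q = 521.880.
Holding P constant, ∂Q/∂I = 0.0383.
η_I = (∂Q/∂I)·(I/Q) = 0.0383 × (3894/521.880) = 0.286.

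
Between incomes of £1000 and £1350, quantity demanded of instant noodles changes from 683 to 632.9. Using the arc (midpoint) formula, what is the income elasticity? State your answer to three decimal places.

-0.256

ΔQ = 632.9 − 683 = -50.1; midpoint Q̄ = (683 + 632.9)/2 = 657.95.
ΔI = 1350 − 1000 = 350; midpoint Ī = (1000 + 1350)/2 = 1175.
η = (ΔQ/Q̄) ÷ (ΔI/Ī) = (-50.1/657.95) ÷ (350/1175) = -0.256.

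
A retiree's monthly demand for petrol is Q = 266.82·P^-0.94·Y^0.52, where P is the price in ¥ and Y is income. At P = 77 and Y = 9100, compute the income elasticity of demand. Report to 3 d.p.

0.520

For a multiplicative demand Q = A·P^α·Y^β, the income elasticity is β everywhere.
Here β = 0.52, so η = 0.520.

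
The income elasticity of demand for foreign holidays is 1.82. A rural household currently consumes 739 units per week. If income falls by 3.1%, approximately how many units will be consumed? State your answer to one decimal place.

%ΔQ ≈ η × %ΔI = 1.82 × (-3.1%) = -5.642%.
New Q ≈ 739 × (1 − 0.05642) = 697.3.

697.3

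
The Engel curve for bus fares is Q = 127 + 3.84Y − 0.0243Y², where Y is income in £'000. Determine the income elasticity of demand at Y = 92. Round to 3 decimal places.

At Y = 92: Q = 274.6048.
dQ/dY = 3.84 − 0.0486Y = -0.63120.
η = (dQ/dY)·(Y/Q) = -0.63120 × (92/274.6048) = -0.211.

-0.211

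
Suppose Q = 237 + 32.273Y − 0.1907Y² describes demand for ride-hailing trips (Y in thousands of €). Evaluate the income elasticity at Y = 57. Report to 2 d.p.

0.41

At Y = 57: Q = 1456.9767.
dQ/dY = 32.273 − 0.3814Y = 10.53320.
η = (dQ/dY)·(Y/Q) = 10.53320 × (57/1456.9767) = 0.41.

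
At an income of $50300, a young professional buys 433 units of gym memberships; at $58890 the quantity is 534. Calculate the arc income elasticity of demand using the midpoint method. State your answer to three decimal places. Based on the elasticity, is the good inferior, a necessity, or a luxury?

1.328 (luxury)

ΔQ = 534 − 433 = 101; midpoint Q̄ = (433 + 534)/2 = 483.5.
ΔI = 58890 − 50300 = 8590; midpoint Ī = (50300 + 58890)/2 = 54595.
η = (ΔQ/Q̄) ÷ (ΔI/Ī) = (101/483.5) ÷ (8590/54595) = 1.328.
η > 1 ⇒ luxury.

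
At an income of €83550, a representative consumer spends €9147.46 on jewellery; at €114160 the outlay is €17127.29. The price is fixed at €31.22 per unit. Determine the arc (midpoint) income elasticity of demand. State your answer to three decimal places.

1.962

With a constant price, Q₁ = 9147.46/31.22 = 293.000 and Q₂ = 17127.29/31.22 = 548.600 (equivalently, work directly with expenditure since P cancels).
Midpoint %ΔQ = (17127.29 − 9147.46)/13137.38 = 0.60741; midpoint %ΔI = (114160 − 83550)/98855 = 0.30965.
η = 0.60741 / 0.30965 = 1.962.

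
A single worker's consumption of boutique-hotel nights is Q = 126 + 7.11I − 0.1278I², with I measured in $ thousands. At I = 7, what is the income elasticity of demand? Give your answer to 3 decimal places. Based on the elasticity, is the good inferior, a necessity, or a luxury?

0.220 (necessity)

At I = 7: Q = 169.5078.
dQ/dI = 7.11 − 0.2556I = 5.32080.
η = (dQ/dI)·(I/Q) = 5.32080 × (7/169.5078) = 0.220.
0 < η < 1 ⇒ necessity.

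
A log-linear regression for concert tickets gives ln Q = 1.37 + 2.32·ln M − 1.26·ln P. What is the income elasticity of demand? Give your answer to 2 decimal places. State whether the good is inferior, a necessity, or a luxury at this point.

2.32 (luxury)

In a log-linear demand, the coefficient on ln M is the income elasticity.
So η = 2.32.
η > 1 ⇒ luxury.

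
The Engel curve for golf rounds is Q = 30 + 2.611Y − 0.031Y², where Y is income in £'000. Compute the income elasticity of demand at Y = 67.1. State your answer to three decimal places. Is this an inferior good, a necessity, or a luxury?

-1.584 (inferior good)

At Y = 67.1: Q = 65.6234.
dQ/dY = 2.611 − 0.062Y = -1.54920.
η = (dQ/dY)·(Y/Q) = -1.54920 × (67.1/65.6234) = -1.584.
η < 0 ⇒ inferior good.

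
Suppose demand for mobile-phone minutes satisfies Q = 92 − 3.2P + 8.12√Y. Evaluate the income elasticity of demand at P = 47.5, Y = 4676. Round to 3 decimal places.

At P = 47.5, Y = 4676: Q = 495.256.
Holding P constant, ∂Q/∂Y = 8.12/(2√Y) = 0.059373.
η_Y = (∂Q/∂Y)·(Y/Q) = 0.059373 × (4676/495.256) = 0.561.

0.561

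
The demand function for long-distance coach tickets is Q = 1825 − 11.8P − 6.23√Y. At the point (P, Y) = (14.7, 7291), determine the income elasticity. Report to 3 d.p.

-0.238

At P = 14.7, Y = 7291: Q = 1119.577.
Holding P constant, ∂Q/∂Y = -6.23/(2√Y) = -0.0364808.
η_Y = (∂Q/∂Y)·(Y/Q) = -0.0364808 × (7291/1119.577) = -0.238.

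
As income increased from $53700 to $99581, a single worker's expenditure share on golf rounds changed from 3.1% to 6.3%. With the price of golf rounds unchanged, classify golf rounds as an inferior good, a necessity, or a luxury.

The budget share rises as income rises, so η > 1.

luxury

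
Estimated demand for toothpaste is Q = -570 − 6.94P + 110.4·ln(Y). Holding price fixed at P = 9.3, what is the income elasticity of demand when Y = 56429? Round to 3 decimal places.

0.193

At P = 9.3, Y = 56429: Q = 573.316.
Holding P constant, ∂Q/∂Y = 110.4/Y = 0.00195644.
η_Y = (∂Q/∂Y)·(Y/Q) = 0.00195644 × (56429/573.316) = 0.193.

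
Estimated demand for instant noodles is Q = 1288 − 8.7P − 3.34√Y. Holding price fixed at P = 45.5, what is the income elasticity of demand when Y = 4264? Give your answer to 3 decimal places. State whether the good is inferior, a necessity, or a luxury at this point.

-0.162 (inferior good)

At P = 45.5, Y = 4264: Q = 674.050.
Holding P constant, ∂Q/∂Y = -3.34/(2√Y) = -0.0255745.
η_Y = (∂Q/∂Y)·(Y/Q) = -0.0255745 × (4264/674.050) = -0.162.
Since η < 0, this is an inferior good.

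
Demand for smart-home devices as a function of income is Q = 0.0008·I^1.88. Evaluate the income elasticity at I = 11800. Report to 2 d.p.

1.88

For Q = A·I^β the income elasticity is constant and equal to β.
Here β = 1.88, so η = 1.88.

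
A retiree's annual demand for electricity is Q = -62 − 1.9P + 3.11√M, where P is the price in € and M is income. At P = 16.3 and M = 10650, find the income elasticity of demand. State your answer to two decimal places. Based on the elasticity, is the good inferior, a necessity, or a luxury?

At P = 16.3, M = 10650: Q = 227.978.
Holding P constant, ∂Q/∂M = 3.11/(2√M) = 0.015068.
η_M = (∂Q/∂M)·(M/Q) = 0.015068 × (10650/227.978) = 0.70.
Since 0 < η < 1, this is a necessity.

0.70 (necessity)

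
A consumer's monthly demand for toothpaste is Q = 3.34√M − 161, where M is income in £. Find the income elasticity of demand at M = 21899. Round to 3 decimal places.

0.742

At M = 21899: Q = 333.264.
dQ/dM = 3.34/(2√M) = 0.0112851 at this income.
η = (dQ/dM)·(M/Q) = 0.0112851 × (21899/333.264) = 0.742.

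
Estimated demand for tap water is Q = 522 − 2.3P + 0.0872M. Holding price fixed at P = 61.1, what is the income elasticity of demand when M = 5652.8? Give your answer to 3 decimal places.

At P = 61.1, M = 5652.8: Q = 874.394.
Holding P constant, ∂Q/∂M = 0.0872.
η_M = (∂Q/∂M)·(M/Q) = 0.0872 × (5652.8/874.394) = 0.564.

0.564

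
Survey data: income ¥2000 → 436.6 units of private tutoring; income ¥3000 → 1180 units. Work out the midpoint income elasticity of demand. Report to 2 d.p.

ΔQ = 1180 − 436.6 = 743.4; midpoint Q̄ = (436.6 + 1180)/2 = 808.3.
ΔI = 3000 − 2000 = 1000; midpoint Ī = (2000 + 3000)/2 = 2500.
η = (ΔQ/Q̄) ÷ (ΔI/Ī) = (743.4/808.3) ÷ (1000/2500) = 2.30.

2.30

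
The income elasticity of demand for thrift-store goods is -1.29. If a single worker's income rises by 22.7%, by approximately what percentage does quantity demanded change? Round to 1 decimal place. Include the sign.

%ΔQ ≈ η × %ΔI = -1.29 × 22.7% = -29.3%.

-29.3%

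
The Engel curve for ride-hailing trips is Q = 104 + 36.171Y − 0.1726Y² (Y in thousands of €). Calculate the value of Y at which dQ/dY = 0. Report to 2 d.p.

dQ/dY = 36.171 − 0.3452Y.
The good is inferior where dQ/dY < 0. Setting dQ/dY = 0 gives Y = 36.171 / 0.3452 = 104.78.

104.78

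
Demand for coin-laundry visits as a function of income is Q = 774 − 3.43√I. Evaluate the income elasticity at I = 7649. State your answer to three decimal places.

At I = 7649: Q = 474.017.
dQ/dI = -3.43/(2√I) = -0.0196093 at this income.
η = (dQ/dI)·(I/Q) = -0.0196093 × (7649/474.017) = -0.316.

-0.316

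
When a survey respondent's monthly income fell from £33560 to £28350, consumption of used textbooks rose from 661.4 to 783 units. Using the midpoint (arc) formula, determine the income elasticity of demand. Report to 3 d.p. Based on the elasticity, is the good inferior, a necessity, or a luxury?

ΔQ = 783 − 661.4 = 121.6; midpoint Q̄ = (661.4 + 783)/2 = 722.2.
ΔI = 28350 − 33560 = -5210; midpoint Ī = (33560 + 28350)/2 = 30955.
η = (ΔQ/Q̄) ÷ (ΔI/Ī) = (121.6/722.2) ÷ (-5210/30955) = -1.000.
η < 0 ⇒ inferior good.

-1.000 (inferior good)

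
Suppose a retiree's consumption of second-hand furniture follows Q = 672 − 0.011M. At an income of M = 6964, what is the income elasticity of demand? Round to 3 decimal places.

At M = 6964: Q = 595.396.
dQ/dM = −0.011.
η = (dQ/dM)·(M/Q) = -0.011 × (6964/595.396) = -0.129.

-0.129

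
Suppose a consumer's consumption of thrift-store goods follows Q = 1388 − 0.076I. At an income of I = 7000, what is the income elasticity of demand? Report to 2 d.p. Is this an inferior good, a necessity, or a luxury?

At I = 7000: Q = 856.000.
dQ/dI = −0.076.
η = (dQ/dI)·(I/Q) = -0.076 × (7000/856.000) = -0.62.
Since η < 0, the good is an inferior good.

-0.62 (inferior good)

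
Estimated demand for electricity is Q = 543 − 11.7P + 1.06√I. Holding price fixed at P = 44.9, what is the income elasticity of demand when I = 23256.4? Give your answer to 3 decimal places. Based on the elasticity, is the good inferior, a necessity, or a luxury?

At P = 44.9, I = 23256.4: Q = 179.321.
Holding P constant, ∂Q/∂I = 1.06/(2√I) = 0.0034754.
η_I = (∂Q/∂I)·(I/Q) = 0.0034754 × (23256.4/179.321) = 0.451.
Since 0 < η < 1, this is a necessity.

0.451 (necessity)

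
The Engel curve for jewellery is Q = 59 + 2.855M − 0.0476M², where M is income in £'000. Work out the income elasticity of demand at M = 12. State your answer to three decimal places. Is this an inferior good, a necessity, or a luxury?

At M = 12: Q = 86.4056.
dQ/dM = 2.855 − 0.0952M = 1.71260.
η = (dQ/dM)·(M/Q) = 1.71260 × (12/86.4056) = 0.238.
0 < η < 1 ⇒ necessity.

0.238 (necessity)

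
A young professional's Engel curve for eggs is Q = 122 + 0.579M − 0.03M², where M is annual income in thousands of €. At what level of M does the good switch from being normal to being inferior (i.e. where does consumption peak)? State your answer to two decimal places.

dQ/dM = 0.579 − 0.06M.
The good is inferior where dQ/dM < 0. Setting dQ/dM = 0 gives M = 0.579 / 0.06 = 9.65.

9.65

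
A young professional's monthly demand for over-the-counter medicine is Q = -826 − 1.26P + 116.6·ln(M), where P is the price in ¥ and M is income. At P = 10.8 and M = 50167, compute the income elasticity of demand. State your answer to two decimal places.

At P = 10.8, M = 50167: Q = 422.367.
Holding P constant, ∂Q/∂M = 116.6/M = 0.00232424.
η_M = (∂Q/∂M)·(M/Q) = 0.00232424 × (50167/422.367) = 0.28.

0.28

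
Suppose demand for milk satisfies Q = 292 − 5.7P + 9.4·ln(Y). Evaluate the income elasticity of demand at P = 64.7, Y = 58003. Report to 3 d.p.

At P = 64.7, Y = 58003: Q = 26.312.
Holding P constant, ∂Q/∂Y = 9.4/Y = 0.000162061.
η_Y = (∂Q/∂Y)·(Y/Q) = 0.000162061 × (58003/26.312) = 0.357.

0.357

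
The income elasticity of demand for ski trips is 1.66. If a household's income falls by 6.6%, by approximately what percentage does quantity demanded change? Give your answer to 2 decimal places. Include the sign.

-10.96%

%ΔQ ≈ η × %ΔI = 1.66 × (-6.6%) = -10.96%.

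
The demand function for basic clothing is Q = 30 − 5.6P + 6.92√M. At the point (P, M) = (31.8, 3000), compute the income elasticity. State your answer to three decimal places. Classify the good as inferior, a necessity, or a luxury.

0.821 (necessity)

At P = 31.8, M = 3000: Q = 230.944.
Holding P constant, ∂Q/∂M = 6.92/(2√M) = 0.0631707.
η_M = (∂Q/∂M)·(M/Q) = 0.0631707 × (3000/230.944) = 0.821.
Since 0 < η < 1, this is a necessity.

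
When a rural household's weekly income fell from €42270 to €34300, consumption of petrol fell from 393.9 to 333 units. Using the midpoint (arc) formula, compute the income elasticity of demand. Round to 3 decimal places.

ΔQ = 333 − 393.9 = -60.9; midpoint Q̄ = (393.9 + 333)/2 = 363.45.
ΔI = 34300 − 42270 = -7970; midpoint Ī = (42270 + 34300)/2 = 38285.
η = (ΔQ/Q̄) ÷ (ΔI/Ī) = (-60.9/363.45) ÷ (-7970/38285) = 0.805.

0.805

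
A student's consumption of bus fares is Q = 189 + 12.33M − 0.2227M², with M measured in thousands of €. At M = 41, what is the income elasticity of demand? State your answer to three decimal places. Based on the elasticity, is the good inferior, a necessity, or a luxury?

At M = 41: Q = 320.1713.
dQ/dM = 12.33 − 0.4454M = -5.93140.
η = (dQ/dM)·(M/Q) = -5.93140 × (41/320.1713) = -0.760.
η < 0 ⇒ inferior good.

-0.760 (inferior good)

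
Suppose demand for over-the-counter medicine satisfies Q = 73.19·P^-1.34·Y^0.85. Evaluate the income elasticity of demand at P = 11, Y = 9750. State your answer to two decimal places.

0.85

For a multiplicative demand Q = A·P^α·Y^β, the income elasticity is β everywhere.
Here β = 0.85, so η = 0.85.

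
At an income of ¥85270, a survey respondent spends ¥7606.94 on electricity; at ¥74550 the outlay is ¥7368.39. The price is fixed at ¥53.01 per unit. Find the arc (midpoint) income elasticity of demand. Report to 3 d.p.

0.237

With a constant price, Q₁ = 7606.94/53.01 = 143.500 and Q₂ = 7368.39/53.01 = 139.000 (equivalently, work directly with expenditure since P cancels).
Midpoint %ΔQ = (7368.39 − 7606.94)/7487.67 = -0.03186; midpoint %ΔI = (74550 − 85270)/79910 = -0.13415.
η = -0.03186 / -0.13415 = 0.237.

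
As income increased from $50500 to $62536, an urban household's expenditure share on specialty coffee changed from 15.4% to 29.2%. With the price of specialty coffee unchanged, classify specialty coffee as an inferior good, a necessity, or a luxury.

luxury

The budget share rises as income rises, so η > 1.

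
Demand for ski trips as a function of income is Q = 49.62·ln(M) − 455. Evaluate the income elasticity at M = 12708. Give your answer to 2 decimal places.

3.57

At M = 12708: Q = 13.908.
dQ/dM = 49.62/M = 0.00390463 at this income.
η = (dQ/dM)·(M/Q) = 0.00390463 × (12708/13.908) = 3.57.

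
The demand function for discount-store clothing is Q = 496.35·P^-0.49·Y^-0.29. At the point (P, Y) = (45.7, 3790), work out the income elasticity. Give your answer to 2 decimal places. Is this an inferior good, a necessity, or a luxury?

For a multiplicative demand Q = A·P^α·Y^β, the income elasticity is β everywhere.
Here β = -0.29, so η = -0.29.
Since η < 0, this is an inferior good.

-0.29 (inferior good)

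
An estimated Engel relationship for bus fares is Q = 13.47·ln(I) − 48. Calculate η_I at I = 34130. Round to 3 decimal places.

0.145

At I = 34130: Q = 92.599.
dQ/dI = 13.47/I = 0.000394667 at this income.
η = (dQ/dI)·(I/Q) = 0.000394667 × (34130/92.599) = 0.145.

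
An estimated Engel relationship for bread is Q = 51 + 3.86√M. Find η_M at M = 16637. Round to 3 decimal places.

At M = 16637: Q = 548.880.
dQ/dM = 3.86/(2√M) = 0.014963 at this income.
η = (dQ/dM)·(M/Q) = 0.014963 × (16637/548.880) = 0.454.

0.454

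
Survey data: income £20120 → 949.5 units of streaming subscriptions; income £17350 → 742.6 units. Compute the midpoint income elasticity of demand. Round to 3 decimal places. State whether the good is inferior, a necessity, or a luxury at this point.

1.654 (luxury)

ΔQ = 742.6 − 949.5 = -206.9; midpoint Q̄ = (949.5 + 742.6)/2 = 846.05.
ΔI = 17350 − 20120 = -2770; midpoint Ī = (20120 + 17350)/2 = 18735.
η = (ΔQ/Q̄) ÷ (ΔI/Ī) = (-206.9/846.05) ÷ (-2770/18735) = 1.654.
η > 1 ⇒ luxury.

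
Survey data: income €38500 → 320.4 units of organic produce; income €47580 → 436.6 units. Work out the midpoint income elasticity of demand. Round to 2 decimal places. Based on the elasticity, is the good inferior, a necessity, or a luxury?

ΔQ = 436.6 − 320.4 = 116.2; midpoint Q̄ = (320.4 + 436.6)/2 = 378.5.
ΔI = 47580 − 38500 = 9080; midpoint Ī = (38500 + 47580)/2 = 43040.
η = (ΔQ/Q̄) ÷ (ΔI/Ī) = (116.2/378.5) ÷ (9080/43040) = 1.46.
η > 1 ⇒ luxury.

1.46 (luxury)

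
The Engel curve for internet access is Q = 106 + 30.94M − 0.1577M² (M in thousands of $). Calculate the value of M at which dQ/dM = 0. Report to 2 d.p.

98.10

dQ/dM = 30.94 − 0.3154M.
The good is inferior where dQ/dM < 0. Setting dQ/dM = 0 gives M = 30.94 / 0.3154 = 98.10.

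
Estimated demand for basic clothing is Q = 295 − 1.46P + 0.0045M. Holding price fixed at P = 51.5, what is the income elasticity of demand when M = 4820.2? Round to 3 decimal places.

At P = 51.5, M = 4820.2: Q = 241.501.
Holding P constant, ∂Q/∂M = 0.0045.
η_M = (∂Q/∂M)·(M/Q) = 0.0045 × (4820.2/241.501) = 0.090.

0.090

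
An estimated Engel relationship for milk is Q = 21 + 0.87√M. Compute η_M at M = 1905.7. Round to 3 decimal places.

0.322

At M = 1905.7: Q = 58.979.
dQ/dM = 0.87/(2√M) = 0.00996465 at this income.
η = (dQ/dM)·(M/Q) = 0.00996465 × (1905.7/58.979) = 0.322.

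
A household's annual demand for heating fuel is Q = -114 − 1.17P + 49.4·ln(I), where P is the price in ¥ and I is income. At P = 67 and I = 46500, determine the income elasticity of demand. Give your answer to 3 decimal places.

At P = 67, I = 46500: Q = 338.522.
Holding P constant, ∂Q/∂I = 49.4/I = 0.00106237.
η_I = (∂Q/∂I)·(I/Q) = 0.00106237 × (46500/338.522) = 0.146.

0.146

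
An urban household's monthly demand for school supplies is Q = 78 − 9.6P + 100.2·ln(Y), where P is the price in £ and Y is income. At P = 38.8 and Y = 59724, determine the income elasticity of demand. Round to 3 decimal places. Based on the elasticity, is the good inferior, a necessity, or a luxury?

0.124 (necessity)

At P = 38.8, Y = 59724: Q = 807.468.
Holding P constant, ∂Q/∂Y = 100.2/Y = 0.00167772.
η_Y = (∂Q/∂Y)·(Y/Q) = 0.00167772 × (59724/807.468) = 0.124.
Since 0 < η < 1, this is a necessity.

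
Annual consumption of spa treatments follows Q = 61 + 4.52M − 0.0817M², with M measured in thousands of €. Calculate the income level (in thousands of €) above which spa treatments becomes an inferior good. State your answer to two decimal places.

27.66

dQ/dM = 4.52 − 0.1634M.
The good is inferior where dQ/dM < 0. Setting dQ/dM = 0 gives M = 4.52 / 0.1634 = 27.66.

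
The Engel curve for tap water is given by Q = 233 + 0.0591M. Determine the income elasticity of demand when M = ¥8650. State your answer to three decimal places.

At M = 8650: Q = 744.215.
dQ/dM = 0.0591.
η = (dQ/dM)·(M/Q) = 0.0591 × (8650/744.215) = 0.687.

0.687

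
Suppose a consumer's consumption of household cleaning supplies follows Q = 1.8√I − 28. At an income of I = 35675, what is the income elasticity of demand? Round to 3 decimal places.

At I = 35675: Q = 311.981.
dQ/dI = 1.8/(2√I) = 0.00476497 at this income.
η = (dQ/dI)·(I/Q) = 0.00476497 × (35675/311.981) = 0.545.

0.545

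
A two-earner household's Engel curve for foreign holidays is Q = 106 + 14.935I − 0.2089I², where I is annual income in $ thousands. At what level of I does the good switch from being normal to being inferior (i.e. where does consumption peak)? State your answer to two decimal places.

dQ/dI = 14.935 − 0.4178I.
The good is inferior where dQ/dI < 0. Setting dQ/dI = 0 gives I = 14.935 / 0.4178 = 35.75.

35.75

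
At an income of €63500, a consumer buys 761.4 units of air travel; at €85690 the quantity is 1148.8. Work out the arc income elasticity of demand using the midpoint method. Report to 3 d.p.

1.364

ΔQ = 1148.8 − 761.4 = 387.4; midpoint Q̄ = (761.4 + 1148.8)/2 = 955.1.
ΔI = 85690 − 63500 = 22190; midpoint Ī = (63500 + 85690)/2 = 74595.
η = (ΔQ/Q̄) ÷ (ΔI/Ī) = (387.4/955.1) ÷ (22190/74595) = 1.364.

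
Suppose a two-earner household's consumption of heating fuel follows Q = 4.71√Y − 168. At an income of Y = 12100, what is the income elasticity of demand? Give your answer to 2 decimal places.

At Y = 12100: Q = 350.100.
dQ/dY = 4.71/(2√Y) = 0.0214091 at this income.
η = (dQ/dY)·(Y/Q) = 0.0214091 × (12100/350.100) = 0.74.

0.74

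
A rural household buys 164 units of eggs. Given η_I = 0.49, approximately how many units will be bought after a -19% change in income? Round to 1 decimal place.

%ΔQ ≈ η × %ΔI = 0.49 × (-19%) = -9.31%.
New Q ≈ 164 × (1 − 0.0931) = 148.7.

148.7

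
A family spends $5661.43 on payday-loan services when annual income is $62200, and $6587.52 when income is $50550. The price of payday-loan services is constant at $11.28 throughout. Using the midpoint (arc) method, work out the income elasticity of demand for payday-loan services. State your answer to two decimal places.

-0.73

With a constant price, Q₁ = 5661.43/11.28 = 501.900 and Q₂ = 6587.52/11.28 = 584.000 (equivalently, work directly with expenditure since P cancels).
Midpoint %ΔQ = (6587.52 − 5661.43)/6124.48 = 0.15121; midpoint %ΔI = (50550 − 62200)/56375 = -0.20665.
η = 0.15121 / -0.20665 = -0.73.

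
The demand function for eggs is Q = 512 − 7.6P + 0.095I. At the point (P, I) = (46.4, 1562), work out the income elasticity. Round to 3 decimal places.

0.482

At P = 46.4, I = 1562: Q = 307.750.
Holding P constant, ∂Q/∂I = 0.095.
η_I = (∂Q/∂I)·(I/Q) = 0.095 × (1562/307.750) = 0.482.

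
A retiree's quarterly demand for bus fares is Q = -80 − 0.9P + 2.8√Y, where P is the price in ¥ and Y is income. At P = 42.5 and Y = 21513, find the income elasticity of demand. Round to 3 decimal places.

At P = 42.5, Y = 21513: Q = 292.435.
Holding P constant, ∂Q/∂Y = 2.8/(2√Y) = 0.00954504.
η_Y = (∂Q/∂Y)·(Y/Q) = 0.00954504 × (21513/292.435) = 0.702.

0.702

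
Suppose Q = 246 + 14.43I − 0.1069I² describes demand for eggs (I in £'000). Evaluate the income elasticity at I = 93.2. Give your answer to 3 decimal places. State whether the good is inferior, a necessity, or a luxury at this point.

-0.773 (inferior good)

At I = 93.2: Q = 662.3169.
dQ/dI = 14.43 − 0.2138I = -5.49616.
η = (dQ/dI)·(I/Q) = -5.49616 × (93.2/662.3169) = -0.773.
η < 0 ⇒ inferior good.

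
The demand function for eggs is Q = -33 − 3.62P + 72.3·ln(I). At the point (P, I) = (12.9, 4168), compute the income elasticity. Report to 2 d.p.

At P = 12.9, I = 4168: Q = 522.936.
Holding P constant, ∂Q/∂I = 72.3/I = 0.0173464.
η_I = (∂Q/∂I)·(I/Q) = 0.0173464 × (4168/522.936) = 0.14.

0.14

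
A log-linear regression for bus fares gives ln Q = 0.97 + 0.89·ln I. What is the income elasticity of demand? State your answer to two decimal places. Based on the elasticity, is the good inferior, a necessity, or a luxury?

In a log-linear demand, the coefficient on ln I is the income elasticity.
So η = 0.89.
0 < η < 1 ⇒ necessity.

0.89 (necessity)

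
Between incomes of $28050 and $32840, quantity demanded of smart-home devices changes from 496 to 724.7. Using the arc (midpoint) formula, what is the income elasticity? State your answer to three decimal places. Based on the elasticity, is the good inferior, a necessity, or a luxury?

2.382 (luxury)

ΔQ = 724.7 − 496 = 228.7; midpoint Q̄ = (496 + 724.7)/2 = 610.35.
ΔI = 32840 − 28050 = 4790; midpoint Ī = (28050 + 32840)/2 = 30445.
η = (ΔQ/Q̄) ÷ (ΔI/Ī) = (228.7/610.35) ÷ (4790/30445) = 2.382.
η > 1 ⇒ luxury.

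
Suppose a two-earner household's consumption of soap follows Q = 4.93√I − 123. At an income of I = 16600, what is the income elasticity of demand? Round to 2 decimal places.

At I = 16600: Q = 512.186.
dQ/dI = 4.93/(2√I) = 0.0191321 at this income.
η = (dQ/dI)·(I/Q) = 0.0191321 × (16600/512.186) = 0.62.

0.62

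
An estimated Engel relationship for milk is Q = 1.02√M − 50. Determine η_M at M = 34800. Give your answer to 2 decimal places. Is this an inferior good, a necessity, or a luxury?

At M = 34800: Q = 140.279.
dQ/dM = 1.02/(2√M) = 0.00273389 at this income.
η = (dQ/dM)·(M/Q) = 0.00273389 × (34800/140.279) = 0.68.
Since 0 < η < 1, the good is a necessity.

0.68 (necessity)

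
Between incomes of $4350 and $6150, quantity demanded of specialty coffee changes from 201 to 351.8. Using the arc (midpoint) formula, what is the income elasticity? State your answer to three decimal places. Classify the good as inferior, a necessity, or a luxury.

1.591 (luxury)

ΔQ = 351.8 − 201 = 150.8; midpoint Q̄ = (201 + 351.8)/2 = 276.4.
ΔI = 6150 − 4350 = 1800; midpoint Ī = (4350 + 6150)/2 = 5250.
η = (ΔQ/Q̄) ÷ (ΔI/Ī) = (150.8/276.4) ÷ (1800/5250) = 1.591.
η > 1 ⇒ luxury.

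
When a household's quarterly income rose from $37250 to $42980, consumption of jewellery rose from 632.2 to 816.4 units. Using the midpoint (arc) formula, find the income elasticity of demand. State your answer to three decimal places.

ΔQ = 816.4 − 632.2 = 184.2; midpoint Q̄ = (632.2 + 816.4)/2 = 724.3.
ΔI = 42980 − 37250 = 5730; midpoint Ī = (37250 + 42980)/2 = 40115.
η = (ΔQ/Q̄) ÷ (ΔI/Ī) = (184.2/724.3) ÷ (5730/40115) = 1.780.

1.780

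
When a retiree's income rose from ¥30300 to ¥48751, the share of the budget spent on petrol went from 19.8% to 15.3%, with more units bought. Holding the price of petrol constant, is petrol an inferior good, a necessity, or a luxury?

necessity

Quantity rises but the budget share falls as income rises, so 0 < η < 1.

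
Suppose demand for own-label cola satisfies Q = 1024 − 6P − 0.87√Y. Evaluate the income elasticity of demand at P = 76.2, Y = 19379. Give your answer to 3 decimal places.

-0.136

At P = 76.2, Y = 19379: Q = 445.689.
Holding P constant, ∂Q/∂Y = -0.87/(2√Y) = -0.00312481.
η_Y = (∂Q/∂Y)·(Y/Q) = -0.00312481 × (19379/445.689) = -0.136.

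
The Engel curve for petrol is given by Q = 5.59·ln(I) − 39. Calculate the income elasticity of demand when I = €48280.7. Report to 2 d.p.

0.26

At I = 48280.7: Q = 21.287.
dQ/dI = 5.59/I = 0.000115781 at this income.
η = (dQ/dI)·(I/Q) = 0.000115781 × (48280.7/21.287) = 0.26.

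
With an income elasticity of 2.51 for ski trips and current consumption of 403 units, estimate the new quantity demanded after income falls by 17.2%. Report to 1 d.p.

229.0

%ΔQ ≈ η × %ΔI = 2.51 × (-17.2%) = -43.172%.
New Q ≈ 403 × (1 − 0.43172) = 229.0.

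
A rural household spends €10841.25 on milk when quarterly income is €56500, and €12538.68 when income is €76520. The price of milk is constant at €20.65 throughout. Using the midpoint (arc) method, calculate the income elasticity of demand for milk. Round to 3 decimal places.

With a constant price, Q₁ = 10841.25/20.65 = 525.000 and Q₂ = 12538.68/20.65 = 607.200 (equivalently, work directly with expenditure since P cancels).
Midpoint %ΔQ = (12538.68 − 10841.25)/11689.97 = 0.14520; midpoint %ΔI = (76520 − 56500)/66510 = 0.30101.
η = 0.14520 / 0.30101 = 0.482.

0.482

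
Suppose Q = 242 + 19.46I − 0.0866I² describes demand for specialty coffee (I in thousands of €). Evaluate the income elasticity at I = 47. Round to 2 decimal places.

At I = 47: Q = 965.3206.
dQ/dI = 19.46 − 0.1732I = 11.31960.
η = (dQ/dI)·(I/Q) = 11.31960 × (47/965.3206) = 0.55.

0.55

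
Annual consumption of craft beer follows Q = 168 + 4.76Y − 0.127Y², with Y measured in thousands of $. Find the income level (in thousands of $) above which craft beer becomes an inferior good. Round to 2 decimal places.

dQ/dY = 4.76 − 0.254Y.
The good is inferior where dQ/dY < 0. Setting dQ/dY = 0 gives Y = 4.76 / 0.254 = 18.74.

18.74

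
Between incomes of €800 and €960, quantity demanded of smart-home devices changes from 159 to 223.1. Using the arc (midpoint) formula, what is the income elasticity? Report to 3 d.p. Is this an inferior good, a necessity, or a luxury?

1.845 (luxury)

ΔQ = 223.1 − 159 = 64.1; midpoint Q̄ = (159 + 223.1)/2 = 191.05.
ΔI = 960 − 800 = 160; midpoint Ī = (800 + 960)/2 = 880.
η = (ΔQ/Q̄) ÷ (ΔI/Ī) = (64.1/191.05) ÷ (160/880) = 1.845.
η > 1 ⇒ luxury.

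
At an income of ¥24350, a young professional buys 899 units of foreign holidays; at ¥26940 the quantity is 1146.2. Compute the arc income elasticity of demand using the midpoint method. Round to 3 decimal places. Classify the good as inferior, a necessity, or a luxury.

ΔQ = 1146.2 − 899 = 247.2; midpoint Q̄ = (899 + 1146.2)/2 = 1022.6.
ΔI = 26940 − 24350 = 2590; midpoint Ī = (24350 + 26940)/2 = 25645.
η = (ΔQ/Q̄) ÷ (ΔI/Ī) = (247.2/1022.6) ÷ (2590/25645) = 2.394.
η > 1 ⇒ luxury.

2.394 (luxury)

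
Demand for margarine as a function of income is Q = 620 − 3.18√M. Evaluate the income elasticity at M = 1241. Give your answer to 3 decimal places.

At M = 1241: Q = 507.976.
dQ/dM = -3.18/(2√M) = -0.0451348 at this income.
η = (dQ/dM)·(M/Q) = -0.0451348 × (1241/507.976) = -0.110.

-0.110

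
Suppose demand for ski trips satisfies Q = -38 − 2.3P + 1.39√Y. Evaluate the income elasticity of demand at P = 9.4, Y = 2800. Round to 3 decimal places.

At P = 9.4, Y = 2800: Q = 13.932.
Holding P constant, ∂Q/∂Y = 1.39/(2√Y) = 0.0131343.
η_Y = (∂Q/∂Y)·(Y/Q) = 0.0131343 × (2800/13.932) = 2.640.

2.640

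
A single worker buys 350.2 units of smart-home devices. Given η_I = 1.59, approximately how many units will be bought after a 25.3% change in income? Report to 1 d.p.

491.1

%ΔQ ≈ η × %ΔI = 1.59 × 25.3% = 40.227%.
New Q ≈ 350.2 × (1 + 0.40227) = 491.1.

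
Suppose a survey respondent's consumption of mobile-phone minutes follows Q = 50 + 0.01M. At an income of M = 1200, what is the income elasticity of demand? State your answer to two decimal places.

At M = 1200: Q = 62.000.
dQ/dM = 0.01.
η = (dQ/dM)·(M/Q) = 0.01 × (1200/62.000) = 0.19.

0.19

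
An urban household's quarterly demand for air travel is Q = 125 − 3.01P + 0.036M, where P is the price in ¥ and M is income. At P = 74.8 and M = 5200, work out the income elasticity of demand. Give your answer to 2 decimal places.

2.15

At P = 74.8, M = 5200: Q = 87.052.
Holding P constant, ∂Q/∂M = 0.036.
η_M = (∂Q/∂M)·(M/Q) = 0.036 × (5200/87.052) = 2.15.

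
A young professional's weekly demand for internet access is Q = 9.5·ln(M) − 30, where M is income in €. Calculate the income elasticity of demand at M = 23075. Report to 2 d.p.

0.15

At M = 23075: Q = 65.442.
dQ/dM = 9.5/M = 0.000411701 at this income.
η = (dQ/dM)·(M/Q) = 0.000411701 × (23075/65.442) = 0.15.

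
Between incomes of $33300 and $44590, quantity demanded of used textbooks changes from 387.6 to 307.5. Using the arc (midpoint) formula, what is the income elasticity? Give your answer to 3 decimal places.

ΔQ = 307.5 − 387.6 = -80.1; midpoint Q̄ = (387.6 + 307.5)/2 = 347.55.
ΔI = 44590 − 33300 = 11290; midpoint Ī = (33300 + 44590)/2 = 38945.
η = (ΔQ/Q̄) ÷ (ΔI/Ī) = (-80.1/347.55) ÷ (11290/38945) = -0.795.

-0.795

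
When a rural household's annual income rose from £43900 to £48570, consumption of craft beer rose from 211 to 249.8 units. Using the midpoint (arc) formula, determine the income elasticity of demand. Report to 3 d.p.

ΔQ = 249.8 − 211 = 38.8; midpoint Q̄ = (211 + 249.8)/2 = 230.4.
ΔI = 48570 − 43900 = 4670; midpoint Ī = (43900 + 48570)/2 = 46235.
η = (ΔQ/Q̄) ÷ (ΔI/Ī) = (38.8/230.4) ÷ (4670/46235) = 1.667.

1.667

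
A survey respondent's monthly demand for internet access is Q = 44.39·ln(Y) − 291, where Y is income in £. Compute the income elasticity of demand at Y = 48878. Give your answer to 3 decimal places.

At Y = 48878: Q = 188.283.
dQ/dY = 44.39/Y = 0.00090818 at this income.
η = (dQ/dY)·(Y/Q) = 0.00090818 × (48878/188.283) = 0.236.

0.236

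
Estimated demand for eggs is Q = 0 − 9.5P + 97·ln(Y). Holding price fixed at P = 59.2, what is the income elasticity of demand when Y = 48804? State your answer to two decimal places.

0.20

At P = 59.2, Y = 48804: Q = 484.770.
Holding P constant, ∂Q/∂Y = 97/Y = 0.00198754.
η_Y = (∂Q/∂Y)·(Y/Q) = 0.00198754 × (48804/484.770) = 0.20.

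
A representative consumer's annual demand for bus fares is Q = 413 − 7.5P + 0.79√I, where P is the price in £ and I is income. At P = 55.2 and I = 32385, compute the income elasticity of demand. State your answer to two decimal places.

At P = 55.2, I = 32385: Q = 141.167.
Holding P constant, ∂Q/∂I = 0.79/(2√I) = 0.00219495.
η_I = (∂Q/∂I)·(I/Q) = 0.00219495 × (32385/141.167) = 0.50.

0.50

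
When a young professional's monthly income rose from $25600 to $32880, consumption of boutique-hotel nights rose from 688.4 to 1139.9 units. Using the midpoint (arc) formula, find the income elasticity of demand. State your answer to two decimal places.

1.98

ΔQ = 1139.9 − 688.4 = 451.5; midpoint Q̄ = (688.4 + 1139.9)/2 = 914.15.
ΔI = 32880 − 25600 = 7280; midpoint Ī = (25600 + 32880)/2 = 29240.
η = (ΔQ/Q̄) ÷ (ΔI/Ī) = (451.5/914.15) ÷ (7280/29240) = 1.98.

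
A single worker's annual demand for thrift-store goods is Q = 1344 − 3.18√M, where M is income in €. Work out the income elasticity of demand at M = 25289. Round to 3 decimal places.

-0.302

At M = 25289: Q = 838.300.
dQ/dM = -3.18/(2√M) = -0.00999842 at this income.
η = (dQ/dM)·(M/Q) = -0.00999842 × (25289/838.300) = -0.302.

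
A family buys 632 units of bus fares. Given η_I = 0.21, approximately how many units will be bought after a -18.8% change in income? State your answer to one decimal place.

607.0

%ΔQ ≈ η × %ΔI = 0.21 × (-18.8%) = -3.948%.
New Q ≈ 632 × (1 − 0.03948) = 607.0.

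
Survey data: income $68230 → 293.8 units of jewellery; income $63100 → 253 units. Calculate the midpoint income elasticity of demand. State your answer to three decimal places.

1.910

ΔQ = 253 − 293.8 = -40.8; midpoint Q̄ = (293.8 + 253)/2 = 273.4.
ΔI = 63100 − 68230 = -5130; midpoint Ī = (68230 + 63100)/2 = 65665.
η = (ΔQ/Q̄) ÷ (ΔI/Ī) = (-40.8/273.4) ÷ (-5130/65665) = 1.910.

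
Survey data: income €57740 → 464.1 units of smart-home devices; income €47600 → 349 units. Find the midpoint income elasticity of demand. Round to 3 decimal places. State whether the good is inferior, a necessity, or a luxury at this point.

ΔQ = 349 − 464.1 = -115.1; midpoint Q̄ = (464.1 + 349)/2 = 406.55.
ΔI = 47600 − 57740 = -10140; midpoint Ī = (57740 + 47600)/2 = 52670.
η = (ΔQ/Q̄) ÷ (ΔI/Ī) = (-115.1/406.55) ÷ (-10140/52670) = 1.471.
η > 1 ⇒ luxury.

1.471 (luxury)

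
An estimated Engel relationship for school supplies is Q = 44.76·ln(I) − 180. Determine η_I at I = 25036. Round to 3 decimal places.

At I = 25036: Q = 273.332.
dQ/dI = 44.76/I = 0.00178783 at this income.
η = (dQ/dI)·(I/Q) = 0.00178783 × (25036/273.332) = 0.164.

0.164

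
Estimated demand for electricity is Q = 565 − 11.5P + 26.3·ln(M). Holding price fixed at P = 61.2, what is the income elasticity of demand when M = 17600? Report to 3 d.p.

0.222

At P = 61.2, M = 17600: Q = 118.300.
Holding P constant, ∂Q/∂M = 26.3/M = 0.00149432.
η_M = (∂Q/∂M)·(M/Q) = 0.00149432 × (17600/118.300) = 0.222.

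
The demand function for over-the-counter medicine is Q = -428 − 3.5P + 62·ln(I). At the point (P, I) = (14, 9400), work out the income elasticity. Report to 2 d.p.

0.69

At P = 14, I = 9400: Q = 90.205.
Holding P constant, ∂Q/∂I = 62/I = 0.00659574.
η_I = (∂Q/∂I)·(I/Q) = 0.00659574 × (9400/90.205) = 0.69.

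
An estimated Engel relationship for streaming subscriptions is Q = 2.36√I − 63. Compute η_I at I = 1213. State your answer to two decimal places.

At I = 1213: Q = 19.194.
dQ/dI = 2.36/(2√I) = 0.0338806 at this income.
η = (dQ/dI)·(I/Q) = 0.0338806 × (1213/19.194) = 2.14.

2.14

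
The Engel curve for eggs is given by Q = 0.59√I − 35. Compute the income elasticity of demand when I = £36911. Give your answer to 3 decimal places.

At I = 36911: Q = 78.352.
dQ/dI = 0.59/(2√I) = 0.00153548 at this income.
η = (dQ/dI)·(I/Q) = 0.00153548 × (36911/78.352) = 0.723.

0.723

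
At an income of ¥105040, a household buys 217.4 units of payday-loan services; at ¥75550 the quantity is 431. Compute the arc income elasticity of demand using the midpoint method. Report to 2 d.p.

-2.02

ΔQ = 431 − 217.4 = 213.6; midpoint Q̄ = (217.4 + 431)/2 = 324.2.
ΔI = 75550 − 105040 = -29490; midpoint Ī = (105040 + 75550)/2 = 90295.
η = (ΔQ/Q̄) ÷ (ΔI/Ī) = (213.6/324.2) ÷ (-29490/90295) = -2.02.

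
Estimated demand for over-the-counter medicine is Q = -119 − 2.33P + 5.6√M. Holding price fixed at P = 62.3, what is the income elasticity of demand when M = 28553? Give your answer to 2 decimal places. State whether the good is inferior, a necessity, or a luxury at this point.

0.69 (necessity)

At P = 62.3, M = 28553: Q = 682.108.
Holding P constant, ∂Q/∂M = 5.6/(2√M) = 0.0165704.
η_M = (∂Q/∂M)·(M/Q) = 0.0165704 × (28553/682.108) = 0.69.
Since 0 < η < 1, this is a necessity.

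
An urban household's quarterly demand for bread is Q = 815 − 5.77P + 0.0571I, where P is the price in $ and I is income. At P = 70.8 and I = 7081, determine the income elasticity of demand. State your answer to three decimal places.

0.499

At P = 70.8, I = 7081: Q = 810.809.
Holding P constant, ∂Q/∂I = 0.0571.
η_I = (∂Q/∂I)·(I/Q) = 0.0571 × (7081/810.809) = 0.499.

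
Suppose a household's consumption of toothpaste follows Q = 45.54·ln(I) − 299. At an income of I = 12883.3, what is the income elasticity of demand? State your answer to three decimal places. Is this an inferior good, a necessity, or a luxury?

At I = 12883.3: Q = 131.976.
dQ/dI = 45.54/I = 0.00353481 at this income.
η = (dQ/dI)·(I/Q) = 0.00353481 × (12883.3/131.976) = 0.345.
Since 0 < η < 1, the good is a necessity.

0.345 (necessity)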